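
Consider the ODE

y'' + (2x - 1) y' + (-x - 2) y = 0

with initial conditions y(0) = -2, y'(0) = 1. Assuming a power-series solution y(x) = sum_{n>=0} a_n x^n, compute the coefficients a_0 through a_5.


Ansatz: y(x) = sum_{n>=0} a_n x^n, so y'(x) = sum_{n>=1} n a_n x^(n-1) and y''(x) = sum_{n>=2} n(n-1) a_n x^(n-2).
Substitute into P(x) y'' + Q(x) y' + R(x) y = 0 with P(x) = 1, Q(x) = 2x - 1, R(x) = -x - 2, and match powers of x.
Initial conditions: a_0 = -2, a_1 = 1.
Setting the coefficient of each power of x to zero and solving order by order (substituting the coefficients already found):
  x^0: 2 a_2 - a_1 - 2 a_0 = 0  ->  2 a_2 = a_1 + 2 a_0 = -3  ->  a_2 = -3/2
  x^1: 6 a_3 - 2 a_2 - a_0 = 0  ->  6 a_3 = 2 a_2 + a_0 = -5  ->  a_3 = -5/6
  x^2: 12 a_4 - 3 a_3 + 2 a_2 - a_1 = 0  ->  12 a_4 = 3 a_3 - 2 a_2 + a_1 = 3/2  ->  a_4 = 1/8
  x^3: 20 a_5 - 4 a_4 + 4 a_3 - a_2 = 0  ->  20 a_5 = 4 a_4 - 4 a_3 + a_2 = 7/3  ->  a_5 = 7/60
Truncated series: y(x) = -2 + x - (3/2) x^2 - (5/6) x^3 + (1/8) x^4 + (7/60) x^5 + O(x^6).

a_0 = -2; a_1 = 1; a_2 = -3/2; a_3 = -5/6; a_4 = 1/8; a_5 = 7/60


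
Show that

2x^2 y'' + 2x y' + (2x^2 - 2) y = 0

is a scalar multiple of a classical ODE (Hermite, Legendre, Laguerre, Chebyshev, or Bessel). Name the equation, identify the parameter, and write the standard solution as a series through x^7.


All three coefficients share the factor 2; dividing through by 2 gives  x^2 y'' + x y' + (x^2 - 1) y = 0.
This matches the Bessel equation x^2 y'' + x y' + (x^2 - nu^2) y = 0 with nu^2 = 1, so nu = 1; the solution bounded at x = 0 is J_1(x).
Frobenius at x = 0: indicial roots ±nu; for r = nu the recurrence k(k + 2nu) c_k = -c_{k-2} gives the standard series J_nu(x) = sum_{k>=0} (-1)^k / (k! (k+nu)!) (x/2)^(2k+nu). Evaluate the first 4 terms:
  k = 0: (-1)^0 / (0! * 1! * 2^1) x^1 = 1/(1*1*2) x^1 = (1/2) x^1
  k = 1: (-1)^1 / (1! * 2! * 2^3) x^3 = -1/(1*2*8) x^3 = (-1/16) x^3
  k = 2: (-1)^2 / (2! * 3! * 2^5) x^5 = 1/(2*6*32) x^5 = (1/384) x^5
  k = 3: (-1)^3 / (3! * 4! * 2^7) x^7 = -1/(6*24*128) x^7 = (-1/18432) x^7
Hence J_1(x) = -x^7/18432 + x^5/384 - x^3/16 + x/2 + ....

J_1(x); series = -x^7/18432 + x^5/384 - x^3/16 + x/2


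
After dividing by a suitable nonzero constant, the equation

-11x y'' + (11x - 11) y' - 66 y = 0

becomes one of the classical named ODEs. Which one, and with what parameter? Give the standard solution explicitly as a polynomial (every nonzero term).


All three coefficients share the factor -11; dividing through by -11 gives  x y'' + (1 - x) y' + 6 y = 0.
This matches the Laguerre equation x y'' + (1 - x) y' + n y = 0 with n = 6; the polynomial solution is L_6(x).
With y = sum_k a_k x^k, matching x^k gives (k+1)k a_{k+1} + (k+1) a_{k+1} - k a_k + n a_k = 0, i.e. (k+1)^2 a_{k+1} = (k - n) a_k = (k - 6) a_k. The right side vanishes at k = 6, so the series terminates at degree 6.
Standard normalization L_n(0) = 1 gives a_0 = 1. Work upward with a_{k+1} = (k - 6) a_k / (k+1)^2:
  a_1 = (0 - 6)(1) / 1^2 = -6/1 = -6
  a_2 = (1 - 6)(-6) / 2^2 = 30/4 = 15/2
  a_3 = (2 - 6)(15/2) / 3^2 = -30/9 = -10/3
  a_4 = (3 - 6)(-10/3) / 4^2 = 10/16 = 5/8
  a_5 = (4 - 6)(5/8) / 5^2 = (-5/4)/25 = -1/20
  a_6 = (5 - 6)(-1/20) / 6^2 = (1/20)/36 = 1/720
Hence L_6(x) = x^6/720 - x^5/20 + 5 x^4/8 - 10 x^3/3 + 15 x^2/2 - 6 x + 1.

L_6(x); series = x^6/720 - x^5/20 + 5 x^4/8 - 10 x^3/3 + 15 x^2/2 - 6 x + 1


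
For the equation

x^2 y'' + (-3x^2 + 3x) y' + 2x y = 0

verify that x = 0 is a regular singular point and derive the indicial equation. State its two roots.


Divide by x^2 to reach normal form y'' + P_1(x) y' + P_2(x) y = 0 with P_1(x) = -3 + 3/x and P_2(x) = 2/x.
x = 0 is a singular point because the y'-coefficient -3 + 3/x has a pole at x = 0 and the y-coefficient 2/x has a pole at x = 0.
It is a regular singular point because x P_1(x) = p(x) = 3 - 3x and x^2 P_2(x) = q(x) = 2x are polynomials, hence analytic at x = 0.
p(0) = 3,  q(0) = 0.
Indicial equation: r(r-1) + p(0) r + q(0) = 0, i.e. r^2 + (p(0) - 1) r + q(0) = 0, i.e. r^2 + 2 r = 0.
Discriminant: (2)^2 - 4(0) = 4, so r = (-2 ± 2)/2.
Solving: r_1 = 0, r_2 = -2.

indicial: r^2 + 2 r = 0; roots r_1 = 0, r_2 = -2


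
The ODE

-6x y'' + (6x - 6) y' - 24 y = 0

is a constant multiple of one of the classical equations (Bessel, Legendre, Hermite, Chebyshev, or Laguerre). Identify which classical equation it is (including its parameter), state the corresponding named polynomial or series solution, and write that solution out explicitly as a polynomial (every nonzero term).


All three coefficients share the factor -6; dividing through by -6 gives  x y'' + (1 - x) y' + 4 y = 0.
This matches the Laguerre equation x y'' + (1 - x) y' + n y = 0 with n = 4; the polynomial solution is L_4(x).
With y = sum_k a_k x^k, matching x^k gives (k+1)k a_{k+1} + (k+1) a_{k+1} - k a_k + n a_k = 0, i.e. (k+1)^2 a_{k+1} = (k - n) a_k = (k - 4) a_k. The right side vanishes at k = 4, so the series terminates at degree 4.
Standard normalization L_n(0) = 1 gives a_0 = 1. Work upward with a_{k+1} = (k - 4) a_k / (k+1)^2:
  a_1 = (0 - 4)(1) / 1^2 = -4/1 = -4
  a_2 = (1 - 4)(-4) / 2^2 = 12/4 = 3
  a_3 = (2 - 4)(3) / 3^2 = -6/9 = -2/3
  a_4 = (3 - 4)(-2/3) / 4^2 = (2/3)/16 = 1/24
Hence L_4(x) = x^4/24 - 2 x^3/3 + 3 x^2 - 4 x + 1.

L_4(x); series = x^4/24 - 2 x^3/3 + 3 x^2 - 4 x + 1


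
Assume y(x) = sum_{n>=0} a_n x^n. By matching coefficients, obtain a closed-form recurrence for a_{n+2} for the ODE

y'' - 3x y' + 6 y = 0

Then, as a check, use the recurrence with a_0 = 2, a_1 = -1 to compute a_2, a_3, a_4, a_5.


Substitute y = sum_n a_n x^n.
y''(x) has coefficient (n+2)(n+1) a_{n+2} at x^n;
-3 x y'(x) has coefficient -3 n a_n at x^n (shift);
6 y(x) has coefficient 6 a_n at x^n.
Matching x^n: (n+2)(n+1) a_{n+2} + (-3n + 6) a_n = 0.
Thus a_{n+2} = (3n - 6) / ((n+1)(n+2)) * a_n.

Check with a_0 = 2, a_1 = -1 (apply the recurrence for n = 0, 1, 2, 3): a_0 = 2, a_1 = -1, a_2 = -6, a_3 = 1/2, a_4 = 0, a_5 = 3/40.

a_(n+2) = (3n - 6) / ((n+1)(n+2)) * a_n; check: a_0 = 2, a_1 = -1, a_2 = -6, a_3 = 1/2, a_4 = 0, a_5 = 3/40


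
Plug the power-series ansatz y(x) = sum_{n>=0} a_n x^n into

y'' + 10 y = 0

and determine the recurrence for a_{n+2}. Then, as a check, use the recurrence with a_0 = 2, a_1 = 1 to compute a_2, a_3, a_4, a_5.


Substitute y = sum_n a_n x^n into y'' + (const) y = 0.
y''(x) = sum_{n>=0} (n+2)(n+1) a_{n+2} x^n.
The ODE becomes sum_n [(n+2)(n+1) a_{n+2} + 10 a_n] x^n = 0.
Setting each coefficient to zero gives the recurrence:
  (n+2)(n+1) a_{n+2} + 10 a_n = 0,
  a_{n+2} = -10 / ((n+1)(n+2)) a_n.

Check with a_0 = 2, a_1 = 1 (apply the recurrence for n = 0, 1, 2, 3): a_0 = 2, a_1 = 1, a_2 = -10, a_3 = -5/3, a_4 = 25/3, a_5 = 5/6.

a_{n+2} = -10/((n+1)(n+2)) * a_n; check: a_0 = 2, a_1 = 1, a_2 = -10, a_3 = -5/3, a_4 = 25/3, a_5 = 5/6


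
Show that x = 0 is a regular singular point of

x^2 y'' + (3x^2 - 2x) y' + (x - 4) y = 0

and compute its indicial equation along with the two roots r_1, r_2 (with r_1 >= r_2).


Divide by x^2 to reach normal form y'' + P_1(x) y' + P_2(x) y = 0 with P_1(x) = 3 - 2/x and P_2(x) = 1/x - 4/x^2.
x = 0 is a singular point because the y'-coefficient 3 - 2/x has a pole at x = 0 and the y-coefficient 1/x - 4/x^2 has a pole at x = 0.
It is a regular singular point because x P_1(x) = p(x) = 3x - 2 and x^2 P_2(x) = q(x) = x - 4 are polynomials, hence analytic at x = 0.
p(0) = -2,  q(0) = -4.
Indicial equation: r(r-1) + p(0) r + q(0) = 0, i.e. r^2 + (p(0) - 1) r + q(0) = 0, i.e. r^2 - 3 r - 4 = 0.
Discriminant: (-3)^2 - 4(-4) = 25, so r = (3 ± 5)/2.
Solving: r_1 = 4, r_2 = -1.

indicial: r^2 - 3 r - 4 = 0; roots r_1 = 4, r_2 = -1


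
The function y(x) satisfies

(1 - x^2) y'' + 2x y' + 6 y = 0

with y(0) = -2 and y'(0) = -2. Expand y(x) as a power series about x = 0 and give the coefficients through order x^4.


Ansatz: y(x) = sum_{n>=0} a_n x^n, so y'(x) = sum_{n>=1} n a_n x^(n-1) and y''(x) = sum_{n>=2} n(n-1) a_n x^(n-2).
Substitute into P(x) y'' + Q(x) y' + R(x) y = 0 with P(x) = 1 - x^2, Q(x) = 2x, R(x) = 6, and match powers of x.
Initial conditions: a_0 = -2, a_1 = -2.
Setting the coefficient of each power of x to zero and solving order by order (substituting the coefficients already found):
  x^0: 2 a_2 + 6 a_0 = 0  ->  2 a_2 = -6 a_0 = 12  ->  a_2 = 6
  x^1: 6 a_3 + 8 a_1 = 0  ->  6 a_3 = -8 a_1 = 16  ->  a_3 = 8/3
  x^2: 12 a_4 + 8 a_2 = 0  ->  12 a_4 = -8 a_2 = -48  ->  a_4 = -4
Truncated series: y(x) = -2 - 2 x + 6 x^2 + (8/3) x^3 - 4 x^4 + O(x^5).

a_0 = -2; a_1 = -2; a_2 = 6; a_3 = 8/3; a_4 = -4


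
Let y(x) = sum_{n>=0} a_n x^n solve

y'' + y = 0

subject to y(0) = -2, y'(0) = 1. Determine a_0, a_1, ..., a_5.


Ansatz: y(x) = sum_{n>=0} a_n x^n, so y'(x) = sum_{n>=1} n a_n x^(n-1) and y''(x) = sum_{n>=2} n(n-1) a_n x^(n-2).
Substitute into P(x) y'' + Q(x) y' + R(x) y = 0 with P(x) = 1, Q(x) = 0, R(x) = 1, and match powers of x.
Initial conditions: a_0 = -2, a_1 = 1.
Setting the coefficient of each power of x to zero and solving order by order (substituting the coefficients already found):
  x^0: 2 a_2 + a_0 = 0  ->  2 a_2 = -a_0 = 2  ->  a_2 = 1
  x^1: 6 a_3 + a_1 = 0  ->  6 a_3 = -a_1 = -1  ->  a_3 = -1/6
  x^2: 12 a_4 + a_2 = 0  ->  12 a_4 = -a_2 = -1  ->  a_4 = -1/12
  x^3: 20 a_5 + a_3 = 0  ->  20 a_5 = -a_3 = 1/6  ->  a_5 = 1/120
Truncated series: y(x) = -2 + x + x^2 - (1/6) x^3 - (1/12) x^4 + (1/120) x^5 + O(x^6).

a_0 = -2; a_1 = 1; a_2 = 1; a_3 = -1/6; a_4 = -1/12; a_5 = 1/120


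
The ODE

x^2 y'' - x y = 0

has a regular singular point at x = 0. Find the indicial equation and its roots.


Divide by x^2 to reach normal form y'' + P_1(x) y' + P_2(x) y = 0 with P_1(x) = 0 and P_2(x) = -1/x.
x = 0 is a singular point because the y-coefficient -1/x has a pole at x = 0.
It is a regular singular point because x P_1(x) = p(x) = 0 and x^2 P_2(x) = q(x) = -x are polynomials, hence analytic at x = 0.
p(0) = 0,  q(0) = 0.
Indicial equation: r(r-1) + p(0) r + q(0) = 0, i.e. r^2 + (p(0) - 1) r + q(0) = 0, i.e. r^2 - 1 r = 0.
Discriminant: (-1)^2 - 4(0) = 1, so r = (1 ± 1)/2.
Solving: r_1 = 1, r_2 = 0.

indicial: r^2 - 1 r = 0; roots r_1 = 1, r_2 = 0


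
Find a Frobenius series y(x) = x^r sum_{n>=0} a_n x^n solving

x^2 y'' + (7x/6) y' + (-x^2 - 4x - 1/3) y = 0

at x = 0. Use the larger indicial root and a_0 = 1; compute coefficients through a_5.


Write in Frobenius form y'' + (p(x)/x) y' + (q(x)/x^2) y = 0:
  p(x) = 7/6,  q(x) = -x^2 - 4x - 1/3.
Indicial equation: r(r-1) + (7/6) r + (-1/3) = 0 -> roots r_1 = 1/2, r_2 = -2/3.
Take r = r_1 = 1/2. Let y(x) = x^r sum_{n>=0} a_n x^n with a_0 = 1.
Substitute y = x^r sum a_n x^n and match x^{r+n}. The recurrence is
  D(n) a_n - 4 a_{n-1} - 1 a_{n-2} = 0,  where D(n) = (r+n)(r+n-1) + (7/6)(r+n) + (-1/3).
  a_n = [4 a_{n-1} + 1 a_{n-2}] / D(n).
Since the indicial polynomial factors as (r - r_1)(r - r_2), D(n) = (r_1 + n - r_1)(r_1 + n - r_2) = n(n + 7/6).
Evaluating step by step (a_0 = 1):
  n = 1: D(1) = 1(1 + 7/6) = 13/6; numerator = 4(1) = 4; a_1 = (4)/(13/6) = 24/13
  n = 2: D(2) = 2(2 + 7/6) = 19/3; numerator = 4(24/13) + 1(1) = 109/13; a_2 = (109/13)/(19/3) = 327/247
  n = 3: D(3) = 3(3 + 7/6) = 25/2; numerator = 4(327/247) + 1(24/13) = 1764/247; a_3 = (1764/247)/(25/2) = 3528/6175
  n = 4: D(4) = 4(4 + 7/6) = 62/3; numerator = 4(3528/6175) + 1(327/247) = 1173/325; a_4 = (1173/325)/(62/3) = 3519/20150
  n = 5: D(5) = 5(5 + 7/6) = 185/6; numerator = 4(3519/20150) + 1(3528/6175) = 48618/38285; a_5 = (48618/38285)/(185/6) = 7884/191425

r = 1/2; a_0 = 1; a_1 = 24/13; a_2 = 327/247; a_3 = 3528/6175; a_4 = 3519/20150; a_5 = 7884/191425


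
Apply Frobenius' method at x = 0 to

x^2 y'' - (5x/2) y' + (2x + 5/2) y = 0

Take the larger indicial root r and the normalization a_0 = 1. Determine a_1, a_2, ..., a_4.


Write in Frobenius form y'' + (p(x)/x) y' + (q(x)/x^2) y = 0:
  p(x) = -5/2,  q(x) = 2x + 5/2.
Indicial equation: r(r-1) + (-5/2) r + (5/2) = 0 -> roots r_1 = 5/2, r_2 = 1.
Take r = r_1 = 5/2. Let y(x) = x^r sum_{n>=0} a_n x^n with a_0 = 1.
Substitute y = x^r sum a_n x^n and match x^{r+n}. The recurrence is
  D(n) a_n + 2 a_{n-1} = 0,  where D(n) = (r+n)(r+n-1) + (-5/2)(r+n) + (5/2).
  a_n = -2 / D(n) * a_{n-1}.
Since the indicial polynomial factors as (r - r_1)(r - r_2), D(n) = (r_1 + n - r_1)(r_1 + n - r_2) = n(n + 3/2).
Evaluating step by step (a_0 = 1):
  n = 1: D(1) = 1(1 + 3/2) = 5/2; numerator = -2(1) = -2; a_1 = (-2)/(5/2) = -4/5
  n = 2: D(2) = 2(2 + 3/2) = 7; numerator = -2(-4/5) = 8/5; a_2 = (8/5)/(7) = 8/35
  n = 3: D(3) = 3(3 + 3/2) = 27/2; numerator = -2(8/35) = -16/35; a_3 = (-16/35)/(27/2) = -32/945
  n = 4: D(4) = 4(4 + 3/2) = 22; numerator = -2(-32/945) = 64/945; a_4 = (64/945)/(22) = 32/10395

r = 5/2; a_0 = 1; a_1 = -4/5; a_2 = 8/35; a_3 = -32/945; a_4 = 32/10395


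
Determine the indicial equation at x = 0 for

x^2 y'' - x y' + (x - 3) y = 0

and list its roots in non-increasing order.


Divide by x^2 to reach normal form y'' + P_1(x) y' + P_2(x) y = 0 with P_1(x) = -1/x and P_2(x) = 1/x - 3/x^2.
x = 0 is a singular point because the y'-coefficient -1/x has a pole at x = 0 and the y-coefficient 1/x - 3/x^2 has a pole at x = 0.
It is a regular singular point because x P_1(x) = p(x) = -1 and x^2 P_2(x) = q(x) = x - 3 are polynomials, hence analytic at x = 0.
p(0) = -1,  q(0) = -3.
Indicial equation: r(r-1) + p(0) r + q(0) = 0, i.e. r^2 + (p(0) - 1) r + q(0) = 0, i.e. r^2 - 2 r - 3 = 0.
Discriminant: (-2)^2 - 4(-3) = 16, so r = (2 ± 4)/2.
Solving: r_1 = 3, r_2 = -1.

indicial: r^2 - 2 r - 3 = 0; roots r_1 = 3, r_2 = -1


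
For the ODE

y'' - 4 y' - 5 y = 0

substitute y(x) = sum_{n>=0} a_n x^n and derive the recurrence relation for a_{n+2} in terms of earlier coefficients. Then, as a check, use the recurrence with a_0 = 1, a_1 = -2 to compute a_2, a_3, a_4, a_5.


Substitute y = sum_n a_n x^n.
y''(x) has coefficient (n+2)(n+1) a_{n+2} at x^n;
-4 y'(x) has coefficient -4 (n+1) a_{n+1} at x^n;
-5 y(x) has coefficient -5 a_n at x^n.
Matching x^n: (n+2)(n+1) a_{n+2} - 4 (n+1) a_{n+1} - 5 a_n = 0.
Thus a_{n+2} = [4 (n+1) a_{n+1} + 5 a_n] / ((n+1)(n+2)).

Check with a_0 = 1, a_1 = -2 (apply the recurrence for n = 0, 1, 2, 3): a_0 = 1, a_1 = -2, a_2 = -3/2, a_3 = -11/3, a_4 = -103/24, a_5 = -87/20.

a_(n+2) = [4 (n+1) a_(n+1) + 5 a_n] / ((n+1)(n+2)); check: a_0 = 1, a_1 = -2, a_2 = -3/2, a_3 = -11/3, a_4 = -103/24, a_5 = -87/20


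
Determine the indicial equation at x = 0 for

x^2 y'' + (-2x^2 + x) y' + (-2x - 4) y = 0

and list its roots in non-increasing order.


Divide by x^2 to reach normal form y'' + P_1(x) y' + P_2(x) y = 0 with P_1(x) = -2 + 1/x and P_2(x) = -2/x - 4/x^2.
x = 0 is a singular point because the y'-coefficient -2 + 1/x has a pole at x = 0 and the y-coefficient -2/x - 4/x^2 has a pole at x = 0.
It is a regular singular point because x P_1(x) = p(x) = 1 - 2x and x^2 P_2(x) = q(x) = -2x - 4 are polynomials, hence analytic at x = 0.
p(0) = 1,  q(0) = -4.
Indicial equation: r(r-1) + p(0) r + q(0) = 0, i.e. r^2 + (p(0) - 1) r + q(0) = 0, i.e. r^2 - 4 = 0.
Discriminant: (0)^2 - 4(-4) = 16, so r = (0 ± 4)/2.
Solving: r_1 = 2, r_2 = -2.

indicial: r^2 - 4 = 0; roots r_1 = 2, r_2 = -2


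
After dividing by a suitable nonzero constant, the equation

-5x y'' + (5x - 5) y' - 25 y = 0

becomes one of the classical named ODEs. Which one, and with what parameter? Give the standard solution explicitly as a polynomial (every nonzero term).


All three coefficients share the factor -5; dividing through by -5 gives  x y'' + (1 - x) y' + 5 y = 0.
This matches the Laguerre equation x y'' + (1 - x) y' + n y = 0 with n = 5; the polynomial solution is L_5(x).
With y = sum_k a_k x^k, matching x^k gives (k+1)k a_{k+1} + (k+1) a_{k+1} - k a_k + n a_k = 0, i.e. (k+1)^2 a_{k+1} = (k - n) a_k = (k - 5) a_k. The right side vanishes at k = 5, so the series terminates at degree 5.
Standard normalization L_n(0) = 1 gives a_0 = 1. Work upward with a_{k+1} = (k - 5) a_k / (k+1)^2:
  a_1 = (0 - 5)(1) / 1^2 = -5/1 = -5
  a_2 = (1 - 5)(-5) / 2^2 = 20/4 = 5
  a_3 = (2 - 5)(5) / 3^2 = -15/9 = -5/3
  a_4 = (3 - 5)(-5/3) / 4^2 = (10/3)/16 = 5/24
  a_5 = (4 - 5)(5/24) / 5^2 = (-5/24)/25 = -1/120
Hence L_5(x) = -x^5/120 + 5 x^4/24 - 5 x^3/3 + 5 x^2 - 5 x + 1.

L_5(x); series = -x^5/120 + 5 x^4/24 - 5 x^3/3 + 5 x^2 - 5 x + 1


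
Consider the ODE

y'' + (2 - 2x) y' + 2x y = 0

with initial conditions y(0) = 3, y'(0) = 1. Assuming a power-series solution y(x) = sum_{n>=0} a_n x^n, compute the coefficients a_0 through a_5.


Ansatz: y(x) = sum_{n>=0} a_n x^n, so y'(x) = sum_{n>=1} n a_n x^(n-1) and y''(x) = sum_{n>=2} n(n-1) a_n x^(n-2).
Substitute into P(x) y'' + Q(x) y' + R(x) y = 0 with P(x) = 1, Q(x) = 2 - 2x, R(x) = 2x, and match powers of x.
Initial conditions: a_0 = 3, a_1 = 1.
Setting the coefficient of each power of x to zero and solving order by order (substituting the coefficients already found):
  x^0: 2 a_2 + 2 a_1 = 0  ->  2 a_2 = -2 a_1 = -2  ->  a_2 = -1
  x^1: 6 a_3 + 4 a_2 - 2 a_1 + 2 a_0 = 0  ->  6 a_3 = -4 a_2 + 2 a_1 - 2 a_0 = 0  ->  a_3 = 0
  x^2: 12 a_4 + 6 a_3 - 4 a_2 + 2 a_1 = 0  ->  12 a_4 = -6 a_3 + 4 a_2 - 2 a_1 = -6  ->  a_4 = -1/2
  x^3: 20 a_5 + 8 a_4 - 6 a_3 + 2 a_2 = 0  ->  20 a_5 = -8 a_4 + 6 a_3 - 2 a_2 = 6  ->  a_5 = 3/10
Truncated series: y(x) = 3 + x - x^2 - (1/2) x^4 + (3/10) x^5 + O(x^6).

a_0 = 3; a_1 = 1; a_2 = -1; a_3 = 0; a_4 = -1/2; a_5 = 3/10


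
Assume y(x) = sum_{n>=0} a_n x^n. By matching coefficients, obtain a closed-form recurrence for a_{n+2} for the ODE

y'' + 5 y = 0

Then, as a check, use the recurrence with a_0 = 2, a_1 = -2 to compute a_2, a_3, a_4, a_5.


Substitute y = sum_n a_n x^n into y'' + (const) y = 0.
y''(x) = sum_{n>=0} (n+2)(n+1) a_{n+2} x^n.
The ODE becomes sum_n [(n+2)(n+1) a_{n+2} + 5 a_n] x^n = 0.
Setting each coefficient to zero gives the recurrence:
  (n+2)(n+1) a_{n+2} + 5 a_n = 0,
  a_{n+2} = -5 / ((n+1)(n+2)) a_n.

Check with a_0 = 2, a_1 = -2 (apply the recurrence for n = 0, 1, 2, 3): a_0 = 2, a_1 = -2, a_2 = -5, a_3 = 5/3, a_4 = 25/12, a_5 = -5/12.

a_{n+2} = -5/((n+1)(n+2)) * a_n; check: a_0 = 2, a_1 = -2, a_2 = -5, a_3 = 5/3, a_4 = 25/12, a_5 = -5/12


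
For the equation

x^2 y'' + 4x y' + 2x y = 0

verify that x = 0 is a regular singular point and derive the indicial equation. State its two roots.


Divide by x^2 to reach normal form y'' + P_1(x) y' + P_2(x) y = 0 with P_1(x) = 4/x and P_2(x) = 2/x.
x = 0 is a singular point because the y'-coefficient 4/x has a pole at x = 0 and the y-coefficient 2/x has a pole at x = 0.
It is a regular singular point because x P_1(x) = p(x) = 4 and x^2 P_2(x) = q(x) = 2x are polynomials, hence analytic at x = 0.
p(0) = 4,  q(0) = 0.
Indicial equation: r(r-1) + p(0) r + q(0) = 0, i.e. r^2 + (p(0) - 1) r + q(0) = 0, i.e. r^2 + 3 r = 0.
Discriminant: (3)^2 - 4(0) = 9, so r = (-3 ± 3)/2.
Solving: r_1 = 0, r_2 = -3.

indicial: r^2 + 3 r = 0; roots r_1 = 0, r_2 = -3


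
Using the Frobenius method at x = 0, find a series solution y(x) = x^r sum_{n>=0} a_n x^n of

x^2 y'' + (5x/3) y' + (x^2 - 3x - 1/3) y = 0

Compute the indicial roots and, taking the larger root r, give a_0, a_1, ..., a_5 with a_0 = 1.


Write in Frobenius form y'' + (p(x)/x) y' + (q(x)/x^2) y = 0:
  p(x) = 5/3,  q(x) = x^2 - 3x - 1/3.
Indicial equation: r(r-1) + (5/3) r + (-1/3) = 0 -> roots r_1 = 1/3, r_2 = -1.
Take r = r_1 = 1/3. Let y(x) = x^r sum_{n>=0} a_n x^n with a_0 = 1.
Substitute y = x^r sum a_n x^n and match x^{r+n}. The recurrence is
  D(n) a_n - 3 a_{n-1} + 1 a_{n-2} = 0,  where D(n) = (r+n)(r+n-1) + (5/3)(r+n) + (-1/3).
  a_n = [3 a_{n-1} - 1 a_{n-2}] / D(n).
Since the indicial polynomial factors as (r - r_1)(r - r_2), D(n) = (r_1 + n - r_1)(r_1 + n - r_2) = n(n + 4/3).
Evaluating step by step (a_0 = 1):
  n = 1: D(1) = 1(1 + 4/3) = 7/3; numerator = 3(1) = 3; a_1 = (3)/(7/3) = 9/7
  n = 2: D(2) = 2(2 + 4/3) = 20/3; numerator = 3(9/7) - 1(1) = 20/7; a_2 = (20/7)/(20/3) = 3/7
  n = 3: D(3) = 3(3 + 4/3) = 13; numerator = 3(3/7) - 1(9/7) = 0; a_3 = (0)/(13) = 0
  n = 4: D(4) = 4(4 + 4/3) = 64/3; numerator = 3(0) - 1(3/7) = -3/7; a_4 = (-3/7)/(64/3) = -9/448
  n = 5: D(5) = 5(5 + 4/3) = 95/3; numerator = 3(-9/448) - 1(0) = -27/448; a_5 = (-27/448)/(95/3) = -81/42560

r = 1/3; a_0 = 1; a_1 = 9/7; a_2 = 3/7; a_3 = 0; a_4 = -9/448; a_5 = -81/42560


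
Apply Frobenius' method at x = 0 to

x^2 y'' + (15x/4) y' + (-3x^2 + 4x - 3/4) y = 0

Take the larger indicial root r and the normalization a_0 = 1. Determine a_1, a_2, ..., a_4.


Write in Frobenius form y'' + (p(x)/x) y' + (q(x)/x^2) y = 0:
  p(x) = 15/4,  q(x) = -3x^2 + 4x - 3/4.
Indicial equation: r(r-1) + (15/4) r + (-3/4) = 0 -> roots r_1 = 1/4, r_2 = -3.
Take r = r_1 = 1/4. Let y(x) = x^r sum_{n>=0} a_n x^n with a_0 = 1.
Substitute y = x^r sum a_n x^n and match x^{r+n}. The recurrence is
  D(n) a_n + 4 a_{n-1} - 3 a_{n-2} = 0,  where D(n) = (r+n)(r+n-1) + (15/4)(r+n) + (-3/4).
  a_n = [-4 a_{n-1} + 3 a_{n-2}] / D(n).
Since the indicial polynomial factors as (r - r_1)(r - r_2), D(n) = (r_1 + n - r_1)(r_1 + n - r_2) = n(n + 13/4).
Evaluating step by step (a_0 = 1):
  n = 1: D(1) = 1(1 + 13/4) = 17/4; numerator = -4(1) = -4; a_1 = (-4)/(17/4) = -16/17
  n = 2: D(2) = 2(2 + 13/4) = 21/2; numerator = -4(-16/17) + 3(1) = 115/17; a_2 = (115/17)/(21/2) = 230/357
  n = 3: D(3) = 3(3 + 13/4) = 75/4; numerator = -4(230/357) + 3(-16/17) = -1928/357; a_3 = (-1928/357)/(75/4) = -7712/26775
  n = 4: D(4) = 4(4 + 13/4) = 29; numerator = -4(-7712/26775) + 3(230/357) = 82598/26775; a_4 = (82598/26775)/(29) = 82598/776475

r = 1/4; a_0 = 1; a_1 = -16/17; a_2 = 230/357; a_3 = -7712/26775; a_4 = 82598/776475


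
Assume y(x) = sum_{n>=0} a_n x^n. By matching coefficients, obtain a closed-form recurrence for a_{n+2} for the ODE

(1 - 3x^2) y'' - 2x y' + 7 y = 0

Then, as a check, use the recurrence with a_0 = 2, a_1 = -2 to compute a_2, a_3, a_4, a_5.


Substitute y = sum_n a_n x^n.
(1 - 3 x^2) y'' contributes (n+2)(n+1) a_{n+2} - 3 n(n-1) a_n at x^n.
-2 x y'(x) contributes -2 n a_n at x^n.
7 y(x) contributes 7 a_n at x^n.
Matching x^n: (n+2)(n+1) a_{n+2} + (-3 n(n-1) - 2 n + 7) a_n = 0.
Thus a_{n+2} = (3 n(n-1) + 2 n - 7) / ((n+1)(n+2)) * a_n.

Check with a_0 = 2, a_1 = -2 (apply the recurrence for n = 0, 1, 2, 3): a_0 = 2, a_1 = -2, a_2 = -7, a_3 = 5/3, a_4 = -7/4, a_5 = 17/12.

a_(n+2) = (3 n(n-1) + 2 n - 7) / ((n+1)(n+2)) * a_n; check: a_0 = 2, a_1 = -2, a_2 = -7, a_3 = 5/3, a_4 = -7/4, a_5 = 17/12


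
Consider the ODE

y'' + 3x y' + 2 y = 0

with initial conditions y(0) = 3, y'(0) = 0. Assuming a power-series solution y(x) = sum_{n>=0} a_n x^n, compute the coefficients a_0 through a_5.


Ansatz: y(x) = sum_{n>=0} a_n x^n, so y'(x) = sum_{n>=1} n a_n x^(n-1) and y''(x) = sum_{n>=2} n(n-1) a_n x^(n-2).
Substitute into P(x) y'' + Q(x) y' + R(x) y = 0 with P(x) = 1, Q(x) = 3x, R(x) = 2, and match powers of x.
Initial conditions: a_0 = 3, a_1 = 0.
Setting the coefficient of each power of x to zero and solving order by order (substituting the coefficients already found):
  x^0: 2 a_2 + 2 a_0 = 0  ->  2 a_2 = -2 a_0 = -6  ->  a_2 = -3
  x^1: 6 a_3 + 5 a_1 = 0  ->  6 a_3 = -5 a_1 = 0  ->  a_3 = 0
  x^2: 12 a_4 + 8 a_2 = 0  ->  12 a_4 = -8 a_2 = 24  ->  a_4 = 2
  x^3: 20 a_5 + 11 a_3 = 0  ->  20 a_5 = -11 a_3 = 0  ->  a_5 = 0
Truncated series: y(x) = 3 - 3 x^2 + 2 x^4 + O(x^6).

a_0 = 3; a_1 = 0; a_2 = -3; a_3 = 0; a_4 = 2; a_5 = 0


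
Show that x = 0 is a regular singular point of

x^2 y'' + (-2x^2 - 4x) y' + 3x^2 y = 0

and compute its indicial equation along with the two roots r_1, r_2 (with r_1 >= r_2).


Divide by x^2 to reach normal form y'' + P_1(x) y' + P_2(x) y = 0 with P_1(x) = -2 - 4/x and P_2(x) = 3.
x = 0 is a singular point because the y'-coefficient -2 - 4/x has a pole at x = 0.
It is a regular singular point because x P_1(x) = p(x) = -2x - 4 and x^2 P_2(x) = q(x) = 3x^2 are polynomials, hence analytic at x = 0.
p(0) = -4,  q(0) = 0.
Indicial equation: r(r-1) + p(0) r + q(0) = 0, i.e. r^2 + (p(0) - 1) r + q(0) = 0, i.e. r^2 - 5 r = 0.
Discriminant: (-5)^2 - 4(0) = 25, so r = (5 ± 5)/2.
Solving: r_1 = 5, r_2 = 0.

indicial: r^2 - 5 r = 0; roots r_1 = 5, r_2 = 0


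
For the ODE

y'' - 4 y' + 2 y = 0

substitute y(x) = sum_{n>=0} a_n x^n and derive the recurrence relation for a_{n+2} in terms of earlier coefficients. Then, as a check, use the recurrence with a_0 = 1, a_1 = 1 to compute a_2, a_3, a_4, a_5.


Substitute y = sum_n a_n x^n.
y''(x) has coefficient (n+2)(n+1) a_{n+2} at x^n;
-4 y'(x) has coefficient -4 (n+1) a_{n+1} at x^n;
2 y(x) has coefficient 2 a_n at x^n.
Matching x^n: (n+2)(n+1) a_{n+2} - 4 (n+1) a_{n+1} + 2 a_n = 0.
Thus a_{n+2} = [4 (n+1) a_{n+1} - 2 a_n] / ((n+1)(n+2)).

Check with a_0 = 1, a_1 = 1 (apply the recurrence for n = 0, 1, 2, 3): a_0 = 1, a_1 = 1, a_2 = 1, a_3 = 1, a_4 = 5/6, a_5 = 17/30.

a_(n+2) = [4 (n+1) a_(n+1) - 2 a_n] / ((n+1)(n+2)); check: a_0 = 1, a_1 = 1, a_2 = 1, a_3 = 1, a_4 = 5/6, a_5 = 17/30


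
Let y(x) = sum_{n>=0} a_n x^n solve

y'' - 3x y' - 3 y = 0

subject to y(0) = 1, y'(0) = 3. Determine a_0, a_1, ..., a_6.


Ansatz: y(x) = sum_{n>=0} a_n x^n, so y'(x) = sum_{n>=1} n a_n x^(n-1) and y''(x) = sum_{n>=2} n(n-1) a_n x^(n-2).
Substitute into P(x) y'' + Q(x) y' + R(x) y = 0 with P(x) = 1, Q(x) = -3x, R(x) = -3, and match powers of x.
Initial conditions: a_0 = 1, a_1 = 3.
Setting the coefficient of each power of x to zero and solving order by order (substituting the coefficients already found):
  x^0: 2 a_2 - 3 a_0 = 0  ->  2 a_2 = 3 a_0 = 3  ->  a_2 = 3/2
  x^1: 6 a_3 - 6 a_1 = 0  ->  6 a_3 = 6 a_1 = 18  ->  a_3 = 3
  x^2: 12 a_4 - 9 a_2 = 0  ->  12 a_4 = 9 a_2 = 27/2  ->  a_4 = 9/8
  x^3: 20 a_5 - 12 a_3 = 0  ->  20 a_5 = 12 a_3 = 36  ->  a_5 = 9/5
  x^4: 30 a_6 - 15 a_4 = 0  ->  30 a_6 = 15 a_4 = 135/8  ->  a_6 = 9/16
Truncated series: y(x) = 1 + 3 x + (3/2) x^2 + 3 x^3 + (9/8) x^4 + (9/5) x^5 + (9/16) x^6 + O(x^7).

a_0 = 1; a_1 = 3; a_2 = 3/2; a_3 = 3; a_4 = 9/8; a_5 = 9/5; a_6 = 9/16


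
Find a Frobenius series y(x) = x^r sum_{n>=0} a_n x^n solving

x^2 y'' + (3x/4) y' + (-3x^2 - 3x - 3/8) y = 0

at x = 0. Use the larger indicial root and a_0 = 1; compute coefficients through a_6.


Write in Frobenius form y'' + (p(x)/x) y' + (q(x)/x^2) y = 0:
  p(x) = 3/4,  q(x) = -3x^2 - 3x - 3/8.
Indicial equation: r(r-1) + (3/4) r + (-3/8) = 0 -> roots r_1 = 3/4, r_2 = -1/2.
Take r = r_1 = 3/4. Let y(x) = x^r sum_{n>=0} a_n x^n with a_0 = 1.
Substitute y = x^r sum a_n x^n and match x^{r+n}. The recurrence is
  D(n) a_n - 3 a_{n-1} - 3 a_{n-2} = 0,  where D(n) = (r+n)(r+n-1) + (3/4)(r+n) + (-3/8).
  a_n = [3 a_{n-1} + 3 a_{n-2}] / D(n).
Since the indicial polynomial factors as (r - r_1)(r - r_2), D(n) = (r_1 + n - r_1)(r_1 + n - r_2) = n(n + 5/4).
Evaluating step by step (a_0 = 1):
  n = 1: D(1) = 1(1 + 5/4) = 9/4; numerator = 3(1) = 3; a_1 = (3)/(9/4) = 4/3
  n = 2: D(2) = 2(2 + 5/4) = 13/2; numerator = 3(4/3) + 3(1) = 7; a_2 = (7)/(13/2) = 14/13
  n = 3: D(3) = 3(3 + 5/4) = 51/4; numerator = 3(14/13) + 3(4/3) = 94/13; a_3 = (94/13)/(51/4) = 376/663
  n = 4: D(4) = 4(4 + 5/4) = 21; numerator = 3(376/663) + 3(14/13) = 1090/221; a_4 = (1090/221)/(21) = 1090/4641
  n = 5: D(5) = 5(5 + 5/4) = 125/4; numerator = 3(1090/4641) + 3(376/663) = 3722/1547; a_5 = (3722/1547)/(125/4) = 14888/193375
  n = 6: D(6) = 6(6 + 5/4) = 87/2; numerator = 3(14888/193375) + 3(1090/4641) = 10642/11375; a_6 = (10642/11375)/(87/2) = 21284/989625

r = 3/4; a_0 = 1; a_1 = 4/3; a_2 = 14/13; a_3 = 376/663; a_4 = 1090/4641; a_5 = 14888/193375; a_6 = 21284/989625


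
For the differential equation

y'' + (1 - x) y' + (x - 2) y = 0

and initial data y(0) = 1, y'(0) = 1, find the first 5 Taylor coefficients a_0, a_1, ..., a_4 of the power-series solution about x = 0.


Ansatz: y(x) = sum_{n>=0} a_n x^n, so y'(x) = sum_{n>=1} n a_n x^(n-1) and y''(x) = sum_{n>=2} n(n-1) a_n x^(n-2).
Substitute into P(x) y'' + Q(x) y' + R(x) y = 0 with P(x) = 1, Q(x) = 1 - x, R(x) = x - 2, and match powers of x.
Initial conditions: a_0 = 1, a_1 = 1.
Setting the coefficient of each power of x to zero and solving order by order (substituting the coefficients already found):
  x^0: 2 a_2 + a_1 - 2 a_0 = 0  ->  2 a_2 = -a_1 + 2 a_0 = 1  ->  a_2 = 1/2
  x^1: 6 a_3 + 2 a_2 - 3 a_1 + a_0 = 0  ->  6 a_3 = -2 a_2 + 3 a_1 - a_0 = 1  ->  a_3 = 1/6
  x^2: 12 a_4 + 3 a_3 - 4 a_2 + a_1 = 0  ->  12 a_4 = -3 a_3 + 4 a_2 - a_1 = 1/2  ->  a_4 = 1/24
Truncated series: y(x) = 1 + x + (1/2) x^2 + (1/6) x^3 + (1/24) x^4 + O(x^5).

a_0 = 1; a_1 = 1; a_2 = 1/2; a_3 = 1/6; a_4 = 1/24


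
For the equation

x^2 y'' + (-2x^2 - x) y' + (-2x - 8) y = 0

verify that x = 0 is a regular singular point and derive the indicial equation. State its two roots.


Divide by x^2 to reach normal form y'' + P_1(x) y' + P_2(x) y = 0 with P_1(x) = -2 - 1/x and P_2(x) = -2/x - 8/x^2.
x = 0 is a singular point because the y'-coefficient -2 - 1/x has a pole at x = 0 and the y-coefficient -2/x - 8/x^2 has a pole at x = 0.
It is a regular singular point because x P_1(x) = p(x) = -2x - 1 and x^2 P_2(x) = q(x) = -2x - 8 are polynomials, hence analytic at x = 0.
p(0) = -1,  q(0) = -8.
Indicial equation: r(r-1) + p(0) r + q(0) = 0, i.e. r^2 + (p(0) - 1) r + q(0) = 0, i.e. r^2 - 2 r - 8 = 0.
Discriminant: (-2)^2 - 4(-8) = 36, so r = (2 ± 6)/2.
Solving: r_1 = 4, r_2 = -2.

indicial: r^2 - 2 r - 8 = 0; roots r_1 = 4, r_2 = -2


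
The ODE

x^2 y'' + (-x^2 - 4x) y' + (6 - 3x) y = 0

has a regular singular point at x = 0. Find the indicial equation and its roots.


Divide by x^2 to reach normal form y'' + P_1(x) y' + P_2(x) y = 0 with P_1(x) = -1 - 4/x and P_2(x) = -3/x + 6/x^2.
x = 0 is a singular point because the y'-coefficient -1 - 4/x has a pole at x = 0 and the y-coefficient -3/x + 6/x^2 has a pole at x = 0.
It is a regular singular point because x P_1(x) = p(x) = -x - 4 and x^2 P_2(x) = q(x) = 6 - 3x are polynomials, hence analytic at x = 0.
p(0) = -4,  q(0) = 6.
Indicial equation: r(r-1) + p(0) r + q(0) = 0, i.e. r^2 + (p(0) - 1) r + q(0) = 0, i.e. r^2 - 5 r + 6 = 0.
Discriminant: (-5)^2 - 4(6) = 1, so r = (5 ± 1)/2.
Solving: r_1 = 3, r_2 = 2.

indicial: r^2 - 5 r + 6 = 0; roots r_1 = 3, r_2 = 2


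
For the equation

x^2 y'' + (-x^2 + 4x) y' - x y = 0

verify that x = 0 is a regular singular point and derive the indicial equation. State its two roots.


Divide by x^2 to reach normal form y'' + P_1(x) y' + P_2(x) y = 0 with P_1(x) = -1 + 4/x and P_2(x) = -1/x.
x = 0 is a singular point because the y'-coefficient -1 + 4/x has a pole at x = 0 and the y-coefficient -1/x has a pole at x = 0.
It is a regular singular point because x P_1(x) = p(x) = 4 - x and x^2 P_2(x) = q(x) = -x are polynomials, hence analytic at x = 0.
p(0) = 4,  q(0) = 0.
Indicial equation: r(r-1) + p(0) r + q(0) = 0, i.e. r^2 + (p(0) - 1) r + q(0) = 0, i.e. r^2 + 3 r = 0.
Discriminant: (3)^2 - 4(0) = 9, so r = (-3 ± 3)/2.
Solving: r_1 = 0, r_2 = -3.

indicial: r^2 + 3 r = 0; roots r_1 = 0, r_2 = -3


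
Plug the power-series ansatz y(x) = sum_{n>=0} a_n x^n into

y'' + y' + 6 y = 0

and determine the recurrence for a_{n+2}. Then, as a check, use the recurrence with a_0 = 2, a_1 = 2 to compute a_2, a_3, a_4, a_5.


Substitute y = sum_n a_n x^n.
y''(x) has coefficient (n+2)(n+1) a_{n+2} at x^n;
y'(x) has coefficient (n+1) a_{n+1} at x^n;
6 y(x) has coefficient 6 a_n at x^n.
Matching x^n: (n+2)(n+1) a_{n+2} + (n+1) a_{n+1} + 6 a_n = 0.
Thus a_{n+2} = [-(n+1) a_{n+1} - 6 a_n] / ((n+1)(n+2)).

Check with a_0 = 2, a_1 = 2 (apply the recurrence for n = 0, 1, 2, 3): a_0 = 2, a_1 = 2, a_2 = -7, a_3 = 1/3, a_4 = 41/12, a_5 = -47/60.

a_(n+2) = [-(n+1) a_(n+1) - 6 a_n] / ((n+1)(n+2)); check: a_0 = 2, a_1 = 2, a_2 = -7, a_3 = 1/3, a_4 = 41/12, a_5 = -47/60


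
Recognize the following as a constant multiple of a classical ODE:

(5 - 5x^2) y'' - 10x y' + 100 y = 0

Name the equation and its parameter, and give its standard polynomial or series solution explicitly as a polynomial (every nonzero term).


All three coefficients share the factor 5; dividing through by 5 gives  (1 - x^2) y'' - 2x y' + 20 y = 0.
This matches the Legendre equation (1 - x^2) y'' - 2x y' + n(n+1) y = 0 (note the -2x y' term) with n(n+1) = 20, so n = 4; the polynomial solution is P_4(x).
With y = sum_k a_k x^k, matching x^k gives (k+2)(k+1) a_{k+2} = [k(k+1) - n(n+1)] a_k = (k - 4)(k + 5) a_k. The right side vanishes at k = 4, so the series with the parity of 4 terminates at degree 4.
Standard normalization (P_n(1) = 1): leading coefficient (2n)!/(2^n (n!)^2) = 40320/(16*576) = 35/8, so a_4 = 35/8. Work downward with a_k = (k+1)(k+2) a_{k+2} / ((k - 4)(k + 5)):
  a_2 = (3)(4)(35/8) / ((2 - 4)(2 + 5)) = (105/2)/(-14) = -15/4
  a_0 = (1)(2)(-15/4) / ((0 - 4)(0 + 5)) = (-15/2)/(-20) = 3/8
Hence P_4(x) = 35 x^4/8 - 15 x^2/4 + 3/8.

P_4(x); series = 35 x^4/8 - 15 x^2/4 + 3/8


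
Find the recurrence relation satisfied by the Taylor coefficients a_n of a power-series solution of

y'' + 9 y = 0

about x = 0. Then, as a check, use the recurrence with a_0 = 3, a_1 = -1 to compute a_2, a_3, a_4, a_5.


Substitute y = sum_n a_n x^n into y'' + (const) y = 0.
y''(x) = sum_{n>=0} (n+2)(n+1) a_{n+2} x^n.
The ODE becomes sum_n [(n+2)(n+1) a_{n+2} + 9 a_n] x^n = 0.
Setting each coefficient to zero gives the recurrence:
  (n+2)(n+1) a_{n+2} + 9 a_n = 0,
  a_{n+2} = -9 / ((n+1)(n+2)) a_n.

Check with a_0 = 3, a_1 = -1 (apply the recurrence for n = 0, 1, 2, 3): a_0 = 3, a_1 = -1, a_2 = -27/2, a_3 = 3/2, a_4 = 81/8, a_5 = -27/40.

a_{n+2} = -9/((n+1)(n+2)) * a_n; check: a_0 = 3, a_1 = -1, a_2 = -27/2, a_3 = 3/2, a_4 = 81/8, a_5 = -27/40


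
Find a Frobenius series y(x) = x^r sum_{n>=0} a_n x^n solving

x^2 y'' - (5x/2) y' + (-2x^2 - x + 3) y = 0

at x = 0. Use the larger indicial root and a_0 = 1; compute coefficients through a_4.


Write in Frobenius form y'' + (p(x)/x) y' + (q(x)/x^2) y = 0:
  p(x) = -5/2,  q(x) = -2x^2 - x + 3.
Indicial equation: r(r-1) + (-5/2) r + (3) = 0 -> roots r_1 = 2, r_2 = 3/2.
Take r = r_1 = 2. Let y(x) = x^r sum_{n>=0} a_n x^n with a_0 = 1.
Substitute y = x^r sum a_n x^n and match x^{r+n}. The recurrence is
  D(n) a_n - 1 a_{n-1} - 2 a_{n-2} = 0,  where D(n) = (r+n)(r+n-1) + (-5/2)(r+n) + (3).
  a_n = [1 a_{n-1} + 2 a_{n-2}] / D(n).
Since the indicial polynomial factors as (r - r_1)(r - r_2), D(n) = (r_1 + n - r_1)(r_1 + n - r_2) = n(n + 1/2).
Evaluating step by step (a_0 = 1):
  n = 1: D(1) = 1(1 + 1/2) = 3/2; numerator = 1(1) = 1; a_1 = (1)/(3/2) = 2/3
  n = 2: D(2) = 2(2 + 1/2) = 5; numerator = 1(2/3) + 2(1) = 8/3; a_2 = (8/3)/(5) = 8/15
  n = 3: D(3) = 3(3 + 1/2) = 21/2; numerator = 1(8/15) + 2(2/3) = 28/15; a_3 = (28/15)/(21/2) = 8/45
  n = 4: D(4) = 4(4 + 1/2) = 18; numerator = 1(8/45) + 2(8/15) = 56/45; a_4 = (56/45)/(18) = 28/405

r = 2; a_0 = 1; a_1 = 2/3; a_2 = 8/15; a_3 = 8/45; a_4 = 28/405


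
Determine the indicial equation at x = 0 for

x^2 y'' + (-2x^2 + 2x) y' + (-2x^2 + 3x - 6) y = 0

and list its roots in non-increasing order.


Divide by x^2 to reach normal form y'' + P_1(x) y' + P_2(x) y = 0 with P_1(x) = -2 + 2/x and P_2(x) = -2 + 3/x - 6/x^2.
x = 0 is a singular point because the y'-coefficient -2 + 2/x has a pole at x = 0 and the y-coefficient -2 + 3/x - 6/x^2 has a pole at x = 0.
It is a regular singular point because x P_1(x) = p(x) = 2 - 2x and x^2 P_2(x) = q(x) = -2x^2 + 3x - 6 are polynomials, hence analytic at x = 0.
p(0) = 2,  q(0) = -6.
Indicial equation: r(r-1) + p(0) r + q(0) = 0, i.e. r^2 + (p(0) - 1) r + q(0) = 0, i.e. r^2 + 1 r - 6 = 0.
Discriminant: (1)^2 - 4(-6) = 25, so r = (-1 ± 5)/2.
Solving: r_1 = 2, r_2 = -3.

indicial: r^2 + 1 r - 6 = 0; roots r_1 = 2, r_2 = -3


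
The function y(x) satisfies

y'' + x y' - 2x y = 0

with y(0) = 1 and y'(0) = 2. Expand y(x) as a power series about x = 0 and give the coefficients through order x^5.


Ansatz: y(x) = sum_{n>=0} a_n x^n, so y'(x) = sum_{n>=1} n a_n x^(n-1) and y''(x) = sum_{n>=2} n(n-1) a_n x^(n-2).
Substitute into P(x) y'' + Q(x) y' + R(x) y = 0 with P(x) = 1, Q(x) = x, R(x) = -2x, and match powers of x.
Initial conditions: a_0 = 1, a_1 = 2.
Setting the coefficient of each power of x to zero and solving order by order (substituting the coefficients already found):
  x^0: 2 a_2 = 0  ->  a_2 = 0
  x^1: 6 a_3 + a_1 - 2 a_0 = 0  ->  6 a_3 = -a_1 + 2 a_0 = 0  ->  a_3 = 0
  x^2: 12 a_4 + 2 a_2 - 2 a_1 = 0  ->  12 a_4 = -2 a_2 + 2 a_1 = 4  ->  a_4 = 1/3
  x^3: 20 a_5 + 3 a_3 - 2 a_2 = 0  ->  20 a_5 = -3 a_3 + 2 a_2 = 0  ->  a_5 = 0
Truncated series: y(x) = 1 + 2 x + (1/3) x^4 + O(x^6).

a_0 = 1; a_1 = 2; a_2 = 0; a_3 = 0; a_4 = 1/3; a_5 = 0


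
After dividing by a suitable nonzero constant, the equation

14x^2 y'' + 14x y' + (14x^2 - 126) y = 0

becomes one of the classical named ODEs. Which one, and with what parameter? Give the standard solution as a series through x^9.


All three coefficients share the factor 14; dividing through by 14 gives  x^2 y'' + x y' + (x^2 - 9) y = 0.
This matches the Bessel equation x^2 y'' + x y' + (x^2 - nu^2) y = 0 with nu^2 = 9, so nu = 3; the solution bounded at x = 0 is J_3(x).
Frobenius at x = 0: indicial roots ±nu; for r = nu the recurrence k(k + 2nu) c_k = -c_{k-2} gives the standard series J_nu(x) = sum_{k>=0} (-1)^k / (k! (k+nu)!) (x/2)^(2k+nu). Evaluate the first 4 terms:
  k = 0: (-1)^0 / (0! * 3! * 2^3) x^3 = 1/(1*6*8) x^3 = (1/48) x^3
  k = 1: (-1)^1 / (1! * 4! * 2^5) x^5 = -1/(1*24*32) x^5 = (-1/768) x^5
  k = 2: (-1)^2 / (2! * 5! * 2^7) x^7 = 1/(2*120*128) x^7 = (1/30720) x^7
  k = 3: (-1)^3 / (3! * 6! * 2^9) x^9 = -1/(6*720*512) x^9 = (-1/2211840) x^9
Hence J_3(x) = -x^9/2211840 + x^7/30720 - x^5/768 + x^3/48 + ....

J_3(x); series = -x^9/2211840 + x^7/30720 - x^5/768 + x^3/48


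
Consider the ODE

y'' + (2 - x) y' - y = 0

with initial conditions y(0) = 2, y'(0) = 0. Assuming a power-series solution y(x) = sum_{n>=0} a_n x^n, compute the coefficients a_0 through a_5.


Ansatz: y(x) = sum_{n>=0} a_n x^n, so y'(x) = sum_{n>=1} n a_n x^(n-1) and y''(x) = sum_{n>=2} n(n-1) a_n x^(n-2).
Substitute into P(x) y'' + Q(x) y' + R(x) y = 0 with P(x) = 1, Q(x) = 2 - x, R(x) = -1, and match powers of x.
Initial conditions: a_0 = 2, a_1 = 0.
Setting the coefficient of each power of x to zero and solving order by order (substituting the coefficients already found):
  x^0: 2 a_2 + 2 a_1 - a_0 = 0  ->  2 a_2 = -2 a_1 + a_0 = 2  ->  a_2 = 1
  x^1: 6 a_3 + 4 a_2 - 2 a_1 = 0  ->  6 a_3 = -4 a_2 + 2 a_1 = -4  ->  a_3 = -2/3
  x^2: 12 a_4 + 6 a_3 - 3 a_2 = 0  ->  12 a_4 = -6 a_3 + 3 a_2 = 7  ->  a_4 = 7/12
  x^3: 20 a_5 + 8 a_4 - 4 a_3 = 0  ->  20 a_5 = -8 a_4 + 4 a_3 = -22/3  ->  a_5 = -11/30
Truncated series: y(x) = 2 + x^2 - (2/3) x^3 + (7/12) x^4 - (11/30) x^5 + O(x^6).

a_0 = 2; a_1 = 0; a_2 = 1; a_3 = -2/3; a_4 = 7/12; a_5 = -11/30


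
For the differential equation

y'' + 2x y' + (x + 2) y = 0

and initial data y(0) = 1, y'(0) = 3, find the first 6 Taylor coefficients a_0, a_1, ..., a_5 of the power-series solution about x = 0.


Ansatz: y(x) = sum_{n>=0} a_n x^n, so y'(x) = sum_{n>=1} n a_n x^(n-1) and y''(x) = sum_{n>=2} n(n-1) a_n x^(n-2).
Substitute into P(x) y'' + Q(x) y' + R(x) y = 0 with P(x) = 1, Q(x) = 2x, R(x) = x + 2, and match powers of x.
Initial conditions: a_0 = 1, a_1 = 3.
Setting the coefficient of each power of x to zero and solving order by order (substituting the coefficients already found):
  x^0: 2 a_2 + 2 a_0 = 0  ->  2 a_2 = -2 a_0 = -2  ->  a_2 = -1
  x^1: 6 a_3 + 4 a_1 + a_0 = 0  ->  6 a_3 = -4 a_1 - a_0 = -13  ->  a_3 = -13/6
  x^2: 12 a_4 + 6 a_2 + a_1 = 0  ->  12 a_4 = -6 a_2 - a_1 = 3  ->  a_4 = 1/4
  x^3: 20 a_5 + 8 a_3 + a_2 = 0  ->  20 a_5 = -8 a_3 - a_2 = 55/3  ->  a_5 = 11/12
Truncated series: y(x) = 1 + 3 x - x^2 - (13/6) x^3 + (1/4) x^4 + (11/12) x^5 + O(x^6).

a_0 = 1; a_1 = 3; a_2 = -1; a_3 = -13/6; a_4 = 1/4; a_5 = 11/12


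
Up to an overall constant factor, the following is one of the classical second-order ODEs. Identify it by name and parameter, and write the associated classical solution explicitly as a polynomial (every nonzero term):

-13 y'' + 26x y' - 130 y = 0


All three coefficients share the factor -13; dividing through by -13 gives  y'' - 2x y' + 10 y = 0.
This matches the Hermite equation y'' - 2x y' + 2n y = 0 with 2n = 10, so n = 5; the polynomial solution is H_5(x).
With y = sum_k a_k x^k, matching x^k gives (k+2)(k+1) a_{k+2} = 2(k - n) a_k = 2(k - 5) a_k. The right side vanishes at k = 5, so the series with the parity of 5 terminates at degree 5.
Standard normalization: leading coefficient of H_n is 2^n, so a_5 = 2^5 = 32. Work downward with a_k = (k+1)(k+2) a_{k+2} / (2(k - n)):
  a_3 = (4)(5)(32) / (2(3 - 5)) = 640/(-4) = -160
  a_1 = (2)(3)(-160) / (2(1 - 5)) = -960/(-8) = 120
Hence H_5(x) = 32 x^5 - 160 x^3 + 120 x.

H_5(x); series = 32 x^5 - 160 x^3 + 120 x
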